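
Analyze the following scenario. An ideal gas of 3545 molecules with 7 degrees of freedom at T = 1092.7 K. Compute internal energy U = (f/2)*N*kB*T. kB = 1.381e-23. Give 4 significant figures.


Step 1: f/2 = 7/2 = 3.5
Step 2: N*kB*T = 3545*1.381e-23*1092.7 = 5.349e-17
Step 3: U = 3.5 * 5.349e-17 = 1.872e-16 J

1.872e-16


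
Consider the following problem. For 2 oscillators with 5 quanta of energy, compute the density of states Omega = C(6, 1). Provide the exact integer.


Step 1: Use binomial coefficient C(6, 1)
Step 2: Numerator = 6! / 5!
Step 3: Denominator = 1!
Step 4: Omega = 6

6


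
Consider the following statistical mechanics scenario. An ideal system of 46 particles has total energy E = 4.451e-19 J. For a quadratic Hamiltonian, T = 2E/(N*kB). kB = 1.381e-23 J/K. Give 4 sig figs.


Step 1: Numerator = 2*E = 2*4.451e-19 = 8.902e-19 J
Step 2: Denominator = N*kB = 46*1.381e-23 = 6.353e-22
Step 3: T = 8.902e-19 / 6.353e-22 = 1401 K

1401


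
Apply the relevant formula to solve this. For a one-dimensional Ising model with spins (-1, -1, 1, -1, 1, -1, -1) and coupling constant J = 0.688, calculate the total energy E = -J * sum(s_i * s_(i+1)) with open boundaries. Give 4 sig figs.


Step 1: Nearest-neighbor products: 1, -1, -1, -1, -1, 1
Step 2: Sum of products = -2
Step 3: E = -0.688 * -2 = 1.376

1.376


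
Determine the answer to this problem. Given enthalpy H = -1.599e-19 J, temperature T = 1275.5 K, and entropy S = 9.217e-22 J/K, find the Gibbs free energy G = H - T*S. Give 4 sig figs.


Step 1: T*S = 1275.5 * 9.217e-22 = 1.176e-18 J
Step 2: G = H - T*S = -1.599e-19 - 1.176e-18
Step 3: G = -1.336e-18 J

-1.336e-18


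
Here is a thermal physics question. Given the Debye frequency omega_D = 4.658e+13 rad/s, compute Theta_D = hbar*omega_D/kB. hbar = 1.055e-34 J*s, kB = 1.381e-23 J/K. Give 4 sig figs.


Step 1: hbar*omega_D = 1.055e-34 * 4.658e+13 = 4.914e-21 J
Step 2: Theta_D = 4.914e-21 / 1.381e-23
Step 3: Theta_D = 355.8 K

355.8


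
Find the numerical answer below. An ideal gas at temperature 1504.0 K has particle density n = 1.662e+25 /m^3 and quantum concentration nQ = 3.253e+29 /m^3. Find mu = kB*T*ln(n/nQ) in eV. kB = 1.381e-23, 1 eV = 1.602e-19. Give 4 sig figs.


Step 1: n/nQ = 1.662e+25/3.253e+29 = 5.109e-05
Step 2: ln(n/nQ) = -9.882
Step 3: mu = kB*T*ln(n/nQ) = 2.077e-20*-9.882 = -2.052e-19 J
Step 4: Convert to eV: -2.052e-19/1.602e-19 = -1.281 eV

-1.281


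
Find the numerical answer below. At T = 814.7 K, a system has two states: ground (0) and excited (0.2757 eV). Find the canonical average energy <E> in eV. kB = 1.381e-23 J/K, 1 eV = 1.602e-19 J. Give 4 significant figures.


Step 1: beta*E = 0.2757*1.602e-19/(1.381e-23*814.7) = 3.926
Step 2: exp(-beta*E) = 0.01973
Step 3: <E> = 0.2757*0.01973/(1+0.01973) = 0.005334 eV

0.005334


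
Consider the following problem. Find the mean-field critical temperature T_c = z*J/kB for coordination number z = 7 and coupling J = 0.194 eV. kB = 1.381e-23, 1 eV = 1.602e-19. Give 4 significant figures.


Step 1: z*J = 7*0.194 = 1.358 eV
Step 2: Convert to Joules: 1.358*1.602e-19 = 2.176e-19 J
Step 3: T_c = 2.176e-19 / 1.381e-23 = 1.575e+04 K

1.575e+04


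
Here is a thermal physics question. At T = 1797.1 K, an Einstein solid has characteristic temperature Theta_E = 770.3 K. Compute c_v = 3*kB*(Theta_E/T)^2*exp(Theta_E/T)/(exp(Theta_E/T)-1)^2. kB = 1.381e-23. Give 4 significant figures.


Step 1: x = Theta_E/T = 770.3/1797.1 = 0.4286
Step 2: x^2 = 0.1837
Step 3: exp(x) = 1.535
Step 4: c_v = 3*1.381e-23*0.1837*1.535/(1.535-1)^2 = 4.08e-23

4.08e-23


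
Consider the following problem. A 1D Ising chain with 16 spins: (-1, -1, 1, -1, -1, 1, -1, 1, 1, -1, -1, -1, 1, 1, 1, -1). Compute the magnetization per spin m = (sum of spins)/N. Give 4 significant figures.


Step 1: Count up spins (+1): 7, down spins (-1): 9
Step 2: Total magnetization M = 7 - 9 = -2
Step 3: m = M/N = -2/16 = -0.125

-0.125


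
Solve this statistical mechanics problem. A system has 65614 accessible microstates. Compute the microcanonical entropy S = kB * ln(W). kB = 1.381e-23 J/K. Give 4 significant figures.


Step 1: ln(W) = ln(65614) = 11.09
Step 2: S = kB * ln(W) = 1.381e-23 * 11.09
Step 3: S = 1.532e-22 J/K

1.532e-22


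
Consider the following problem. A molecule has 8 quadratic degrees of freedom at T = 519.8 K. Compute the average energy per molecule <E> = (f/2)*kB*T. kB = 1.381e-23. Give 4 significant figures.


Step 1: f/2 = 8/2 = 4
Step 2: kB*T = 1.381e-23 * 519.8 = 7.178e-21
Step 3: <E> = 4 * 7.178e-21 = 2.871e-20 J

2.871e-20


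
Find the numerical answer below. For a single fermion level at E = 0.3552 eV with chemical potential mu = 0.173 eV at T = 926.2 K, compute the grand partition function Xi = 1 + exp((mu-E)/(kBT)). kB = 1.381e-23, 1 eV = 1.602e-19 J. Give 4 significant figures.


Step 1: (mu - E) = 0.173 - 0.3552 = -0.1822 eV
Step 2: x = (mu-E)*eV/(kB*T) = -0.1822*1.602e-19/(1.381e-23*926.2) = -2.282
Step 3: exp(x) = 0.1021
Step 4: Xi = 1 + 0.1021 = 1.102

1.102


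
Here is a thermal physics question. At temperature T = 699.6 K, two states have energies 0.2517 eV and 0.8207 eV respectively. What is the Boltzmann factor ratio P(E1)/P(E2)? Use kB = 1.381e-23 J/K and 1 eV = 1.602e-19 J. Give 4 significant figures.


Step 1: Compute energy difference dE = E1 - E2 = 0.2517 - 0.8207 = -0.569 eV
Step 2: Convert to Joules: dE_J = -0.569 * 1.602e-19 = -9.115e-20 J
Step 3: Compute exponent = -dE_J / (kB * T) = -(-9.115e-20) / (1.381e-23 * 699.6) = 9.435
Step 4: P(E1)/P(E2) = exp(9.435) = 1.252e+04

1.252e+04


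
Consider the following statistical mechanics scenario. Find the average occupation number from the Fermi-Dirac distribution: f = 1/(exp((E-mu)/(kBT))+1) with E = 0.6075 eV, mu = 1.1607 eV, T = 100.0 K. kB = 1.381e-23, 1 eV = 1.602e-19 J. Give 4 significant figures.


Step 1: (E - mu) = 0.6075 - 1.1607 = -0.5532 eV
Step 2: Convert: (E-mu)*eV = -8.862e-20 J
Step 3: x = (E-mu)*eV/(kB*T) = -64.17
Step 4: f = 1/(exp(-64.17)+1) = 1

1


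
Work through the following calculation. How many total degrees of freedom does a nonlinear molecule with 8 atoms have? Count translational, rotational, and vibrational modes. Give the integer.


Step 1: Translational DOF = 3
Step 2: Rotational DOF (nonlinear) = 3
Step 3: Vibrational DOF = 3*8 - 6 = 18
Step 4: Total = 3 + 3 + 18 = 24

24


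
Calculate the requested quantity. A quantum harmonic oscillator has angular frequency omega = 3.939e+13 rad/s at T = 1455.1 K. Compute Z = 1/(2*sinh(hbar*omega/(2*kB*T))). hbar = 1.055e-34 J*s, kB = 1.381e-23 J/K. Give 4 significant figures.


Step 1: Compute x = hbar*omega/(kB*T) = 1.055e-34*3.939e+13/(1.381e-23*1455.1) = 0.2068
Step 2: x/2 = 0.1034
Step 3: sinh(x/2) = 0.1036
Step 4: Z = 1/(2*0.1036) = 4.827

4.827


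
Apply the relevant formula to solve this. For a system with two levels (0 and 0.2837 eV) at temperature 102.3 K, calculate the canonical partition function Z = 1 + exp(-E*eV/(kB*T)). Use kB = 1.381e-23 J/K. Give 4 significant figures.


Step 1: Compute beta*E = E*eV/(kB*T) = 0.2837*1.602e-19/(1.381e-23*102.3) = 32.17
Step 2: exp(-beta*E) = exp(-32.17) = 1.068e-14
Step 3: Z = 1 + 1.068e-14 = 1

1


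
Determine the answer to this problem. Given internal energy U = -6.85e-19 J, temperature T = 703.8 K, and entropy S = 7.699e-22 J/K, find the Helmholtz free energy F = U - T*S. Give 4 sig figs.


Step 1: T*S = 703.8 * 7.699e-22 = 5.419e-19 J
Step 2: F = U - T*S = -6.85e-19 - 5.419e-19
Step 3: F = -1.227e-18 J

-1.227e-18


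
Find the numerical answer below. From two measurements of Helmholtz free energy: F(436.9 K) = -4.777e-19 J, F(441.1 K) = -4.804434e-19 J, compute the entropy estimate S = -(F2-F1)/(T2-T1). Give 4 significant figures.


Step 1: dF = F2 - F1 = -4.804434e-19 - (-4.777e-19) = -2.7434e-21 J
Step 2: dT = T2 - T1 = 441.1 - 436.9 = 4.2 K
Step 3: S = -dF/dT = -(-2.7434e-21)/4.2 = 6.532e-22 J/K

6.532e-22


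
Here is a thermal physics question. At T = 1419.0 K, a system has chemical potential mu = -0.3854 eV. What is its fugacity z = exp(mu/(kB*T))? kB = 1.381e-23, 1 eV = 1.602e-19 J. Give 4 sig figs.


Step 1: Convert mu to Joules: -0.3854*1.602e-19 = -6.174e-20 J
Step 2: kB*T = 1.381e-23*1419.0 = 1.96e-20 J
Step 3: mu/(kB*T) = -3.151
Step 4: z = exp(-3.151) = 0.04282

0.04282


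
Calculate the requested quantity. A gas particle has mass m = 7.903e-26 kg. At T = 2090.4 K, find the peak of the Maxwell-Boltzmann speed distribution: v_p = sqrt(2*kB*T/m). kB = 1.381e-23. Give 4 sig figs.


Step 1: Numerator = 2*kB*T = 2*1.381e-23*2090.4 = 5.774e-20
Step 2: Ratio = 5.774e-20 / 7.903e-26 = 7.306e+05
Step 3: v_p = sqrt(7.306e+05) = 854.7 m/s

854.7


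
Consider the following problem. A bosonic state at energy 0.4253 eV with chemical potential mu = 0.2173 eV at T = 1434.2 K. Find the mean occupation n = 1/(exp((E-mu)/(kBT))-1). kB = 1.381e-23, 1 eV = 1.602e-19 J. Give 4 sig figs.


Step 1: (E - mu) = 0.208 eV
Step 2: x = (E-mu)*eV/(kB*T) = 0.208*1.602e-19/(1.381e-23*1434.2) = 1.682
Step 3: exp(x) = 5.378
Step 4: n = 1/(exp(x)-1) = 0.2284

0.2284


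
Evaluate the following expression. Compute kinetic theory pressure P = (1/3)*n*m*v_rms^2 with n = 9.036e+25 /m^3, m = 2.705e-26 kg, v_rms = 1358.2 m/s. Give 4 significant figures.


Step 1: v_rms^2 = 1358.2^2 = 1.845e+06
Step 2: n*m = 9.036e+25*2.705e-26 = 2.444
Step 3: P = (1/3)*2.444*1.845e+06 = 1.503e+06 Pa

1.503e+06


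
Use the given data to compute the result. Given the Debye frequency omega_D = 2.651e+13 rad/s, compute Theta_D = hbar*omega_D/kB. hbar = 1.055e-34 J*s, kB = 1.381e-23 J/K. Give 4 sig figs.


Step 1: hbar*omega_D = 1.055e-34 * 2.651e+13 = 2.797e-21 J
Step 2: Theta_D = 2.797e-21 / 1.381e-23
Step 3: Theta_D = 202.5 K

202.5


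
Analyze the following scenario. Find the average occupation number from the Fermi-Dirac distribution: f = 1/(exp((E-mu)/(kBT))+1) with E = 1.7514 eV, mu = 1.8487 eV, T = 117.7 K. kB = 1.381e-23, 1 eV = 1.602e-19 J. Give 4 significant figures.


Step 1: (E - mu) = 1.7514 - 1.8487 = -0.0973 eV
Step 2: Convert: (E-mu)*eV = -1.559e-20 J
Step 3: x = (E-mu)*eV/(kB*T) = -9.59
Step 4: f = 1/(exp(-9.59)+1) = 0.9999

0.9999


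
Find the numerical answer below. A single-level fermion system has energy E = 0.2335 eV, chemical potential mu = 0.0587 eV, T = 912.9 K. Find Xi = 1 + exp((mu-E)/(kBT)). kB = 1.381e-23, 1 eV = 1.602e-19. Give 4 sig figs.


Step 1: (mu - E) = 0.0587 - 0.2335 = -0.1748 eV
Step 2: x = (mu-E)*eV/(kB*T) = -0.1748*1.602e-19/(1.381e-23*912.9) = -2.221
Step 3: exp(x) = 0.1085
Step 4: Xi = 1 + 0.1085 = 1.108

1.108


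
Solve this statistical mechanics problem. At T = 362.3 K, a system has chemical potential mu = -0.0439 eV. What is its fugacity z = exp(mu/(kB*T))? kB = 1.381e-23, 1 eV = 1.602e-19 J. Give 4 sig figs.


Step 1: Convert mu to Joules: -0.0439*1.602e-19 = -7.033e-21 J
Step 2: kB*T = 1.381e-23*362.3 = 5.003e-21 J
Step 3: mu/(kB*T) = -1.406
Step 4: z = exp(-1.406) = 0.2452

0.2452


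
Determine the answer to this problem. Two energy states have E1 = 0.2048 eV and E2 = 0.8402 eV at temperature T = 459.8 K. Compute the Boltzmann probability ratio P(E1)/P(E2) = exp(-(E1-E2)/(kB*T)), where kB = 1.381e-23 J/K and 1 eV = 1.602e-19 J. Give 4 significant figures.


Step 1: Compute energy difference dE = E1 - E2 = 0.2048 - 0.8402 = -0.6354 eV
Step 2: Convert to Joules: dE_J = -0.6354 * 1.602e-19 = -1.018e-19 J
Step 3: Compute exponent = -dE_J / (kB * T) = -(-1.018e-19) / (1.381e-23 * 459.8) = 16.03
Step 4: P(E1)/P(E2) = exp(16.03) = 9.161e+06

9.161e+06


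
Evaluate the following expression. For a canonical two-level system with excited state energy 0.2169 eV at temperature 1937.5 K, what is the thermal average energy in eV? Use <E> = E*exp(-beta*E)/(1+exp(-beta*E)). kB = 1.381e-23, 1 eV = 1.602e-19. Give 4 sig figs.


Step 1: beta*E = 0.2169*1.602e-19/(1.381e-23*1937.5) = 1.299
Step 2: exp(-beta*E) = 0.2729
Step 3: <E> = 0.2169*0.2729/(1+0.2729) = 0.0465 eV

0.0465


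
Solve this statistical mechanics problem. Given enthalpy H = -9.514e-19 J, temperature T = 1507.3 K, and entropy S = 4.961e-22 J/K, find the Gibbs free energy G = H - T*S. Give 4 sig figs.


Step 1: T*S = 1507.3 * 4.961e-22 = 7.478e-19 J
Step 2: G = H - T*S = -9.514e-19 - 7.478e-19
Step 3: G = -1.699e-18 J

-1.699e-18


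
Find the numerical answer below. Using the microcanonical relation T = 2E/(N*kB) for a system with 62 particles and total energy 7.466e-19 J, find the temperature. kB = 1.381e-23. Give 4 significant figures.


Step 1: Numerator = 2*E = 2*7.466e-19 = 1.493e-18 J
Step 2: Denominator = N*kB = 62*1.381e-23 = 8.562e-22
Step 3: T = 1.493e-18 / 8.562e-22 = 1744 K

1744


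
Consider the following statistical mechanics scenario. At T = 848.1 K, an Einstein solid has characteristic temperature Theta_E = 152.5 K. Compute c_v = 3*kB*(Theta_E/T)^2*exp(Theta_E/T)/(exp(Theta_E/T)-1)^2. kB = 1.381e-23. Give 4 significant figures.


Step 1: x = Theta_E/T = 152.5/848.1 = 0.1798
Step 2: x^2 = 0.03233
Step 3: exp(x) = 1.197
Step 4: c_v = 3*1.381e-23*0.03233*1.197/(1.197-1)^2 = 4.132e-23

4.132e-23


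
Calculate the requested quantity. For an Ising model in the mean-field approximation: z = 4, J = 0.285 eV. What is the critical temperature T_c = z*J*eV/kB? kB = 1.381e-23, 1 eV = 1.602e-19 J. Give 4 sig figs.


Step 1: z*J = 4*0.285 = 1.14 eV
Step 2: Convert to Joules: 1.14*1.602e-19 = 1.826e-19 J
Step 3: T_c = 1.826e-19 / 1.381e-23 = 1.322e+04 K

1.322e+04


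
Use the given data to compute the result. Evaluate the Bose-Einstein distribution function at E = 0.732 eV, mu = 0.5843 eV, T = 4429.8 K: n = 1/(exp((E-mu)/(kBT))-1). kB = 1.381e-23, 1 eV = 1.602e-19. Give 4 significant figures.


Step 1: (E - mu) = 0.1477 eV
Step 2: x = (E-mu)*eV/(kB*T) = 0.1477*1.602e-19/(1.381e-23*4429.8) = 0.3868
Step 3: exp(x) = 1.472
Step 4: n = 1/(exp(x)-1) = 2.118

2.118


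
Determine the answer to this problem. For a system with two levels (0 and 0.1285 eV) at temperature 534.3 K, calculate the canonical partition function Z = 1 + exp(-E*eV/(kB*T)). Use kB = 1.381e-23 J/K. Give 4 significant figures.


Step 1: Compute beta*E = E*eV/(kB*T) = 0.1285*1.602e-19/(1.381e-23*534.3) = 2.79
Step 2: exp(-beta*E) = exp(-2.79) = 0.06143
Step 3: Z = 1 + 0.06143 = 1.061

1.061


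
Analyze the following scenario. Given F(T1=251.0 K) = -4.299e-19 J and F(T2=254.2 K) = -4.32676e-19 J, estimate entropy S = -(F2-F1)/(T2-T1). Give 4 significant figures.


Step 1: dF = F2 - F1 = -4.32676e-19 - (-4.299e-19) = -2.776e-21 J
Step 2: dT = T2 - T1 = 254.2 - 251.0 = 3.2 K
Step 3: S = -dF/dT = -(-2.776e-21)/3.2 = 8.675e-22 J/K

8.675e-22


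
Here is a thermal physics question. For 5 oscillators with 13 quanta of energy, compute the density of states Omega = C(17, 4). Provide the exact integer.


Step 1: Use binomial coefficient C(17, 4)
Step 2: Numerator = 17! / 13!
Step 3: Denominator = 4!
Step 4: Omega = 2380

2380


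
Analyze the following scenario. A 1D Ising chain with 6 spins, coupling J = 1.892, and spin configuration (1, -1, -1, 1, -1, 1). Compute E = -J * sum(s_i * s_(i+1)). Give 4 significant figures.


Step 1: Nearest-neighbor products: -1, 1, -1, -1, -1
Step 2: Sum of products = -3
Step 3: E = -1.892 * -3 = 5.676

5.676


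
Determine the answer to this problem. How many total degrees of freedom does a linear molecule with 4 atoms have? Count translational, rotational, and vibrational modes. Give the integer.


Step 1: Translational DOF = 3
Step 2: Rotational DOF (linear) = 2
Step 3: Vibrational DOF = 3*4 - 5 = 7
Step 4: Total = 3 + 2 + 7 = 12

12


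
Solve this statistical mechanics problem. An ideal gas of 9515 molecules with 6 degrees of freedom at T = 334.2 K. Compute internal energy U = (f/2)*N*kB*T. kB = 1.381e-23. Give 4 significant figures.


Step 1: f/2 = 6/2 = 3.0
Step 2: N*kB*T = 9515*1.381e-23*334.2 = 4.391e-17
Step 3: U = 3.0 * 4.391e-17 = 1.317e-16 J

1.317e-16


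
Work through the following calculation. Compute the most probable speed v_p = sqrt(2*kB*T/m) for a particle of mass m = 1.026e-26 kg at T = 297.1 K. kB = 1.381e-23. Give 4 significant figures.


Step 1: Numerator = 2*kB*T = 2*1.381e-23*297.1 = 8.206e-21
Step 2: Ratio = 8.206e-21 / 1.026e-26 = 7.998e+05
Step 3: v_p = sqrt(7.998e+05) = 894.3 m/s

894.3


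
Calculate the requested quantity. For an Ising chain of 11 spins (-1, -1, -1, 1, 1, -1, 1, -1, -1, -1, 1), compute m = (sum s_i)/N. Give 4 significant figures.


Step 1: Count up spins (+1): 4, down spins (-1): 7
Step 2: Total magnetization M = 4 - 7 = -3
Step 3: m = M/N = -3/11 = -0.2727

-0.2727


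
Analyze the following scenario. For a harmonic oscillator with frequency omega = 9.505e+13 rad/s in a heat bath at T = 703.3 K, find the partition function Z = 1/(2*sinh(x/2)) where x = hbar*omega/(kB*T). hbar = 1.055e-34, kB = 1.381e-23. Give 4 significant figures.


Step 1: Compute x = hbar*omega/(kB*T) = 1.055e-34*9.505e+13/(1.381e-23*703.3) = 1.032
Step 2: x/2 = 0.5162
Step 3: sinh(x/2) = 0.5395
Step 4: Z = 1/(2*0.5395) = 0.9268

0.9268


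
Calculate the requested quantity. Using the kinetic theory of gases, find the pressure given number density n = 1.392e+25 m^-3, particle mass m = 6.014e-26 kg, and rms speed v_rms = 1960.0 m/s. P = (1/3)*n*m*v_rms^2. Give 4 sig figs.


Step 1: v_rms^2 = 1960.0^2 = 3.842e+06
Step 2: n*m = 1.392e+25*6.014e-26 = 0.8371
Step 3: P = (1/3)*0.8371*3.842e+06 = 1.072e+06 Pa

1.072e+06


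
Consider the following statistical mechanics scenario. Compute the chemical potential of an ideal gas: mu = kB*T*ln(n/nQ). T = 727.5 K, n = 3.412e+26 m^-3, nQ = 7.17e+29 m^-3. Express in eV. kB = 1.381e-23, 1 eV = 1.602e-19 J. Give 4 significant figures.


Step 1: n/nQ = 3.412e+26/7.17e+29 = 0.0004759
Step 2: ln(n/nQ) = -7.65
Step 3: mu = kB*T*ln(n/nQ) = 1.005e-20*-7.65 = -7.686e-20 J
Step 4: Convert to eV: -7.686e-20/1.602e-19 = -0.4798 eV

-0.4798


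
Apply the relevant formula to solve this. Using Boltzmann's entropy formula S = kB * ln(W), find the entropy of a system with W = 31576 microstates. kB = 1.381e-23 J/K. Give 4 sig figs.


Step 1: ln(W) = ln(31576) = 10.36
Step 2: S = kB * ln(W) = 1.381e-23 * 10.36
Step 3: S = 1.431e-22 J/K

1.431e-22


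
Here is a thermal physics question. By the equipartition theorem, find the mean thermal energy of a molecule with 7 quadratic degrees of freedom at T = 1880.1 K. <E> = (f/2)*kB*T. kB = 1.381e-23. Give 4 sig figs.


Step 1: f/2 = 7/2 = 3.5
Step 2: kB*T = 1.381e-23 * 1880.1 = 2.596e-20
Step 3: <E> = 3.5 * 2.596e-20 = 9.087e-20 J

9.087e-20


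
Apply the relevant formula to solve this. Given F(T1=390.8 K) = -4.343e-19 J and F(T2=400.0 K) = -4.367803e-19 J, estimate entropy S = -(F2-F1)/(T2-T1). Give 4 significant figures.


Step 1: dF = F2 - F1 = -4.367803e-19 - (-4.343e-19) = -2.4803e-21 J
Step 2: dT = T2 - T1 = 400.0 - 390.8 = 9.2 K
Step 3: S = -dF/dT = -(-2.4803e-21)/9.2 = 2.696e-22 J/K

2.696e-22


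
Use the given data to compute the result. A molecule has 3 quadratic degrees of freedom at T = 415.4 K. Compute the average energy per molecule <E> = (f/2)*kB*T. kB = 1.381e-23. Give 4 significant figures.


Step 1: f/2 = 3/2 = 1.5
Step 2: kB*T = 1.381e-23 * 415.4 = 5.737e-21
Step 3: <E> = 1.5 * 5.737e-21 = 8.605e-21 J

8.605e-21


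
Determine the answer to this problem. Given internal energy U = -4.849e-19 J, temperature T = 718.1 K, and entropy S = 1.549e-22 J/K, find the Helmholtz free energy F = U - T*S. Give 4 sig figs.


Step 1: T*S = 718.1 * 1.549e-22 = 1.112e-19 J
Step 2: F = U - T*S = -4.849e-19 - 1.112e-19
Step 3: F = -5.961e-19 J

-5.961e-19


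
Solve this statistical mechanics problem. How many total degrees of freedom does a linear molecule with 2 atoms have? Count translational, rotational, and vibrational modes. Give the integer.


Step 1: Translational DOF = 3
Step 2: Rotational DOF (linear) = 2
Step 3: Vibrational DOF = 3*2 - 5 = 1
Step 4: Total = 3 + 2 + 1 = 6

6


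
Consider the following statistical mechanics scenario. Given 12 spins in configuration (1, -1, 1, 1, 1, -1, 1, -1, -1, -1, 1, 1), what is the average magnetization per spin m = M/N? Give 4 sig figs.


Step 1: Count up spins (+1): 7, down spins (-1): 5
Step 2: Total magnetization M = 7 - 5 = 2
Step 3: m = M/N = 2/12 = 0.1667

0.1667


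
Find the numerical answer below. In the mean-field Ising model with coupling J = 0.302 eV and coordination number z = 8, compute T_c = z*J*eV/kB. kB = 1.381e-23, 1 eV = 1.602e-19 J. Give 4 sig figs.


Step 1: z*J = 8*0.302 = 2.416 eV
Step 2: Convert to Joules: 2.416*1.602e-19 = 3.87e-19 J
Step 3: T_c = 3.87e-19 / 1.381e-23 = 2.803e+04 K

2.803e+04


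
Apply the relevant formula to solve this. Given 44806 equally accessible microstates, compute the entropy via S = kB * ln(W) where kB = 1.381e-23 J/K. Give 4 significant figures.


Step 1: ln(W) = ln(44806) = 10.71
Step 2: S = kB * ln(W) = 1.381e-23 * 10.71
Step 3: S = 1.479e-22 J/K

1.479e-22


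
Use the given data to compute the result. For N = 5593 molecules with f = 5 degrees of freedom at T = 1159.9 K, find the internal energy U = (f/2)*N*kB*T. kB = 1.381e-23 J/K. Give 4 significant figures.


Step 1: f/2 = 5/2 = 2.5
Step 2: N*kB*T = 5593*1.381e-23*1159.9 = 8.959e-17
Step 3: U = 2.5 * 8.959e-17 = 2.24e-16 J

2.24e-16


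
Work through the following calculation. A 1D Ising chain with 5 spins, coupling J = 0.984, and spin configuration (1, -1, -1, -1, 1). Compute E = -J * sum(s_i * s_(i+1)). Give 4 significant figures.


Step 1: Nearest-neighbor products: -1, 1, 1, -1
Step 2: Sum of products = 0
Step 3: E = -0.984 * 0 = 0

0


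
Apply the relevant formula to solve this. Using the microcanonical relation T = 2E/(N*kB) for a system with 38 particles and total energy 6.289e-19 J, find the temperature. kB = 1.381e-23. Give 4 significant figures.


Step 1: Numerator = 2*E = 2*6.289e-19 = 1.258e-18 J
Step 2: Denominator = N*kB = 38*1.381e-23 = 5.248e-22
Step 3: T = 1.258e-18 / 5.248e-22 = 2397 K

2397


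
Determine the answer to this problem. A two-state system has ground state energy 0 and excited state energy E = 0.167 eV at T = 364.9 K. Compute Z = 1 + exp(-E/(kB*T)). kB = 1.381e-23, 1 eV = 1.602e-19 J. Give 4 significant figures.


Step 1: Compute beta*E = E*eV/(kB*T) = 0.167*1.602e-19/(1.381e-23*364.9) = 5.309
Step 2: exp(-beta*E) = exp(-5.309) = 0.004947
Step 3: Z = 1 + 0.004947 = 1.005

1.005


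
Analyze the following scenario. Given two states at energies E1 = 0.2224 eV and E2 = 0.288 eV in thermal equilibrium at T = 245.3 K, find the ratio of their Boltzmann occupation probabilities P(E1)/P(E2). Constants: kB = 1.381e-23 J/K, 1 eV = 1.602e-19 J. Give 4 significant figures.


Step 1: Compute energy difference dE = E1 - E2 = 0.2224 - 0.288 = -0.0656 eV
Step 2: Convert to Joules: dE_J = -0.0656 * 1.602e-19 = -1.051e-20 J
Step 3: Compute exponent = -dE_J / (kB * T) = -(-1.051e-20) / (1.381e-23 * 245.3) = 3.102
Step 4: P(E1)/P(E2) = exp(3.102) = 22.25

22.25


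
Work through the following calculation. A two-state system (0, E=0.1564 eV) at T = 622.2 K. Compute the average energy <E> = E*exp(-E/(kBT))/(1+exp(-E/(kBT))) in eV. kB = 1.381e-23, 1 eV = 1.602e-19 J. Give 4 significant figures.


Step 1: beta*E = 0.1564*1.602e-19/(1.381e-23*622.2) = 2.916
Step 2: exp(-beta*E) = 0.05415
Step 3: <E> = 0.1564*0.05415/(1+0.05415) = 0.008035 eV

0.008035


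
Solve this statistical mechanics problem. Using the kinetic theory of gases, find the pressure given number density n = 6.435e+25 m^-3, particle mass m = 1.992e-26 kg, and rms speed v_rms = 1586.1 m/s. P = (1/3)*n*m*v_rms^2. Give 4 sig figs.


Step 1: v_rms^2 = 1586.1^2 = 2.516e+06
Step 2: n*m = 6.435e+25*1.992e-26 = 1.282
Step 3: P = (1/3)*1.282*2.516e+06 = 1.075e+06 Pa

1.075e+06


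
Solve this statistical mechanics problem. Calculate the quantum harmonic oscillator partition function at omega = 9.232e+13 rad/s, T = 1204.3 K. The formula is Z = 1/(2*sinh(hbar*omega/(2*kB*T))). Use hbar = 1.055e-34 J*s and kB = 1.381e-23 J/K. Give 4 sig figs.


Step 1: Compute x = hbar*omega/(kB*T) = 1.055e-34*9.232e+13/(1.381e-23*1204.3) = 0.5856
Step 2: x/2 = 0.2928
Step 3: sinh(x/2) = 0.297
Step 4: Z = 1/(2*0.297) = 1.683

1.683


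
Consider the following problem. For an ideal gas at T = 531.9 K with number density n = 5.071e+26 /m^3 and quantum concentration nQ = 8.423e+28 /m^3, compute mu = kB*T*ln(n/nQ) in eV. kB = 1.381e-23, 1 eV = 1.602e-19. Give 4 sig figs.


Step 1: n/nQ = 5.071e+26/8.423e+28 = 0.00602
Step 2: ln(n/nQ) = -5.113
Step 3: mu = kB*T*ln(n/nQ) = 7.346e-21*-5.113 = -3.755e-20 J
Step 4: Convert to eV: -3.755e-20/1.602e-19 = -0.2344 eV

-0.2344


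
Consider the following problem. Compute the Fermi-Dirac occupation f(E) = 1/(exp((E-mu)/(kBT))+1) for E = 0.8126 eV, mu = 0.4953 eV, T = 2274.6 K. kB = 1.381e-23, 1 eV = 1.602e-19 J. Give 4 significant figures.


Step 1: (E - mu) = 0.8126 - 0.4953 = 0.3173 eV
Step 2: Convert: (E-mu)*eV = 5.083e-20 J
Step 3: x = (E-mu)*eV/(kB*T) = 1.618
Step 4: f = 1/(exp(1.618)+1) = 0.1655

0.1655


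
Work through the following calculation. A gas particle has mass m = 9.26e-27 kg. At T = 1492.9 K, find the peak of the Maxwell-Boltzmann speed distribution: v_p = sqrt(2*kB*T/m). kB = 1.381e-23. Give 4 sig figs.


Step 1: Numerator = 2*kB*T = 2*1.381e-23*1492.9 = 4.123e-20
Step 2: Ratio = 4.123e-20 / 9.26e-27 = 4.453e+06
Step 3: v_p = sqrt(4.453e+06) = 2110 m/s

2110


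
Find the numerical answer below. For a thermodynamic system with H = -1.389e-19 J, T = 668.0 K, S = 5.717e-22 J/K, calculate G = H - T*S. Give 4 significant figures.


Step 1: T*S = 668.0 * 5.717e-22 = 3.819e-19 J
Step 2: G = H - T*S = -1.389e-19 - 3.819e-19
Step 3: G = -5.208e-19 J

-5.208e-19


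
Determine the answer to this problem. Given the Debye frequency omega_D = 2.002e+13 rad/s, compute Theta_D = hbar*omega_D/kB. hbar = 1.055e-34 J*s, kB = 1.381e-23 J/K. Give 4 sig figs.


Step 1: hbar*omega_D = 1.055e-34 * 2.002e+13 = 2.112e-21 J
Step 2: Theta_D = 2.112e-21 / 1.381e-23
Step 3: Theta_D = 152.9 K

152.9


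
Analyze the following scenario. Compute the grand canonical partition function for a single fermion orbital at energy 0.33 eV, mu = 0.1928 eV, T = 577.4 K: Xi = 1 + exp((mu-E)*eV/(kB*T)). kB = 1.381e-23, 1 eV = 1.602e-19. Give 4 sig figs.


Step 1: (mu - E) = 0.1928 - 0.33 = -0.1372 eV
Step 2: x = (mu-E)*eV/(kB*T) = -0.1372*1.602e-19/(1.381e-23*577.4) = -2.756
Step 3: exp(x) = 0.06352
Step 4: Xi = 1 + 0.06352 = 1.064

1.064


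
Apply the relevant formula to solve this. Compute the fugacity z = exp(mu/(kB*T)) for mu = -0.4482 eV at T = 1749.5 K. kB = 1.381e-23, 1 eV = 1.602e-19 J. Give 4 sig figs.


Step 1: Convert mu to Joules: -0.4482*1.602e-19 = -7.18e-20 J
Step 2: kB*T = 1.381e-23*1749.5 = 2.416e-20 J
Step 3: mu/(kB*T) = -2.972
Step 4: z = exp(-2.972) = 0.05121

0.05121


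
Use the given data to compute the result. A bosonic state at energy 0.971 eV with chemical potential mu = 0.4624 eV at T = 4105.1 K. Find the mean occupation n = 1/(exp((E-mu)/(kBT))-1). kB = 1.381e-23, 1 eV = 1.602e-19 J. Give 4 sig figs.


Step 1: (E - mu) = 0.5086 eV
Step 2: x = (E-mu)*eV/(kB*T) = 0.5086*1.602e-19/(1.381e-23*4105.1) = 1.437
Step 3: exp(x) = 4.209
Step 4: n = 1/(exp(x)-1) = 0.3116

0.3116


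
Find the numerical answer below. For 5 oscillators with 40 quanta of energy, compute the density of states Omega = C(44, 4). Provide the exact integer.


Step 1: Use binomial coefficient C(44, 4)
Step 2: Numerator = 44! / 40!
Step 3: Denominator = 4!
Step 4: Omega = 135751

135751


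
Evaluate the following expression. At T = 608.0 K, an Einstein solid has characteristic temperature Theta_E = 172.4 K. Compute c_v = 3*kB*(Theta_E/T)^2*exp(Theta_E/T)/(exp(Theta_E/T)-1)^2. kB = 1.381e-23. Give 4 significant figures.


Step 1: x = Theta_E/T = 172.4/608.0 = 0.2836
Step 2: x^2 = 0.0804
Step 3: exp(x) = 1.328
Step 4: c_v = 3*1.381e-23*0.0804*1.328/(1.328-1)^2 = 4.115e-23

4.115e-23


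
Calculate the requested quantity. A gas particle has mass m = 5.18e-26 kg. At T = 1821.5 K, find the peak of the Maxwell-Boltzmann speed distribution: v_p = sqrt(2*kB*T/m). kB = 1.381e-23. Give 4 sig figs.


Step 1: Numerator = 2*kB*T = 2*1.381e-23*1821.5 = 5.031e-20
Step 2: Ratio = 5.031e-20 / 5.18e-26 = 9.712e+05
Step 3: v_p = sqrt(9.712e+05) = 985.5 m/s

985.5


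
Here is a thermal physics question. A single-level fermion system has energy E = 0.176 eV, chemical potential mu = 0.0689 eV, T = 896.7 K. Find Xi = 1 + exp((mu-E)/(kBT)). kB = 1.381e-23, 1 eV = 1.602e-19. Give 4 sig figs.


Step 1: (mu - E) = 0.0689 - 0.176 = -0.1071 eV
Step 2: x = (mu-E)*eV/(kB*T) = -0.1071*1.602e-19/(1.381e-23*896.7) = -1.386
Step 3: exp(x) = 0.2502
Step 4: Xi = 1 + 0.2502 = 1.25

1.25


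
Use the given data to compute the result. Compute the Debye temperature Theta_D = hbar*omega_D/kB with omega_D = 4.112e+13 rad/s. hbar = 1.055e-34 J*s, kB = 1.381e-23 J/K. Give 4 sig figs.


Step 1: hbar*omega_D = 1.055e-34 * 4.112e+13 = 4.338e-21 J
Step 2: Theta_D = 4.338e-21 / 1.381e-23
Step 3: Theta_D = 314.1 K

314.1


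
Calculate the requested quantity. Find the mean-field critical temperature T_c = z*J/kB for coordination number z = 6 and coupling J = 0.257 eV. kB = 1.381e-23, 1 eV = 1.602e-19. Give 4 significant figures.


Step 1: z*J = 6*0.257 = 1.542 eV
Step 2: Convert to Joules: 1.542*1.602e-19 = 2.47e-19 J
Step 3: T_c = 2.47e-19 / 1.381e-23 = 1.789e+04 K

1.789e+04


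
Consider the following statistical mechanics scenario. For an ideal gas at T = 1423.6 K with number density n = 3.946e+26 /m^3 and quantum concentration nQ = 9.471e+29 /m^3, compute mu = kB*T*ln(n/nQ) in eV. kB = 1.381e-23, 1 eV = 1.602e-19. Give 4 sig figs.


Step 1: n/nQ = 3.946e+26/9.471e+29 = 0.0004166
Step 2: ln(n/nQ) = -7.783
Step 3: mu = kB*T*ln(n/nQ) = 1.966e-20*-7.783 = -1.53e-19 J
Step 4: Convert to eV: -1.53e-19/1.602e-19 = -0.9552 eV

-0.9552


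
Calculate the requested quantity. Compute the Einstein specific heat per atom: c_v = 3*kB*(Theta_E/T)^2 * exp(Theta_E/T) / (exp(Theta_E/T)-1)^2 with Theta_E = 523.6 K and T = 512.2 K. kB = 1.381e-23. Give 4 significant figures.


Step 1: x = Theta_E/T = 523.6/512.2 = 1.022
Step 2: x^2 = 1.045
Step 3: exp(x) = 2.779
Step 4: c_v = 3*1.381e-23*1.045*2.779/(2.779-1)^2 = 3.8e-23

3.8e-23


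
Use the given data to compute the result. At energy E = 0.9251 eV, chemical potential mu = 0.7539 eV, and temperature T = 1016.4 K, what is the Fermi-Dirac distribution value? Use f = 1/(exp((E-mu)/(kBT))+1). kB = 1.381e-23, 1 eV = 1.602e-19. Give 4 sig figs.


Step 1: (E - mu) = 0.9251 - 0.7539 = 0.1712 eV
Step 2: Convert: (E-mu)*eV = 2.743e-20 J
Step 3: x = (E-mu)*eV/(kB*T) = 1.954
Step 4: f = 1/(exp(1.954)+1) = 0.1241

0.1241


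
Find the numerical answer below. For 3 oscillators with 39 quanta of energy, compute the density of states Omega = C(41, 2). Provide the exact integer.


Step 1: Use binomial coefficient C(41, 2)
Step 2: Numerator = 41! / 39!
Step 3: Denominator = 2!
Step 4: Omega = 820

820


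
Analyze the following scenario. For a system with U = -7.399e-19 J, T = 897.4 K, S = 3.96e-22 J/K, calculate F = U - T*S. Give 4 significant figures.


Step 1: T*S = 897.4 * 3.96e-22 = 3.554e-19 J
Step 2: F = U - T*S = -7.399e-19 - 3.554e-19
Step 3: F = -1.095e-18 J

-1.095e-18


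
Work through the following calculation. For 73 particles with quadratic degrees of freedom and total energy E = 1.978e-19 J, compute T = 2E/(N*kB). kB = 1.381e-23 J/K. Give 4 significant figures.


Step 1: Numerator = 2*E = 2*1.978e-19 = 3.956e-19 J
Step 2: Denominator = N*kB = 73*1.381e-23 = 1.008e-21
Step 3: T = 3.956e-19 / 1.008e-21 = 392.4 K

392.4


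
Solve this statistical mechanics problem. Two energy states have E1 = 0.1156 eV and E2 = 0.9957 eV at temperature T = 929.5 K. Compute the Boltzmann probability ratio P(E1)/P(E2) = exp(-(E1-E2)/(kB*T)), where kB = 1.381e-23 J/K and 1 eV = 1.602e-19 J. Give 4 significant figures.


Step 1: Compute energy difference dE = E1 - E2 = 0.1156 - 0.9957 = -0.8801 eV
Step 2: Convert to Joules: dE_J = -0.8801 * 1.602e-19 = -1.41e-19 J
Step 3: Compute exponent = -dE_J / (kB * T) = -(-1.41e-19) / (1.381e-23 * 929.5) = 10.98
Step 4: P(E1)/P(E2) = exp(10.98) = 5.891e+04

5.891e+04


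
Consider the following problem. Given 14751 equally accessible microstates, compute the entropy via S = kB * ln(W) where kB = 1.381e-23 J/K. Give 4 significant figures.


Step 1: ln(W) = ln(14751) = 9.599
Step 2: S = kB * ln(W) = 1.381e-23 * 9.599
Step 3: S = 1.326e-22 J/K

1.326e-22


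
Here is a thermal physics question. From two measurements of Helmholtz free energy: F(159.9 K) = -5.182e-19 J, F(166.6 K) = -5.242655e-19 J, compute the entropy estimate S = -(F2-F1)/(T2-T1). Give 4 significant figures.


Step 1: dF = F2 - F1 = -5.242655e-19 - (-5.182e-19) = -6.0655e-21 J
Step 2: dT = T2 - T1 = 166.6 - 159.9 = 6.7 K
Step 3: S = -dF/dT = -(-6.0655e-21)/6.7 = 9.053e-22 J/K

9.053e-22


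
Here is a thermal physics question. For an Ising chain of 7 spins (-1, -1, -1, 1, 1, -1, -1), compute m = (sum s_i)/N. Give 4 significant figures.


Step 1: Count up spins (+1): 2, down spins (-1): 5
Step 2: Total magnetization M = 2 - 5 = -3
Step 3: m = M/N = -3/7 = -0.4286

-0.4286


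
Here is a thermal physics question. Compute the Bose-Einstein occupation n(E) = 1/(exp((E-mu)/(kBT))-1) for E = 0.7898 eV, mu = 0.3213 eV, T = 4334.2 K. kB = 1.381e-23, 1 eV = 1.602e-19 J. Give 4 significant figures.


Step 1: (E - mu) = 0.4685 eV
Step 2: x = (E-mu)*eV/(kB*T) = 0.4685*1.602e-19/(1.381e-23*4334.2) = 1.254
Step 3: exp(x) = 3.504
Step 4: n = 1/(exp(x)-1) = 0.3994

0.3994


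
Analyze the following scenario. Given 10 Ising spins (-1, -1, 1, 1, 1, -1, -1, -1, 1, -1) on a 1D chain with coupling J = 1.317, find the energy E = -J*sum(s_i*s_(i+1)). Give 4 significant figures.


Step 1: Nearest-neighbor products: 1, -1, 1, 1, -1, 1, 1, -1, -1
Step 2: Sum of products = 1
Step 3: E = -1.317 * 1 = -1.317

-1.317


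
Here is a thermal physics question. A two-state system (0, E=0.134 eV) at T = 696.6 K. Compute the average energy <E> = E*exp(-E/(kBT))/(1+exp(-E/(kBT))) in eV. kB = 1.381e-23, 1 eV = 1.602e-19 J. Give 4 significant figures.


Step 1: beta*E = 0.134*1.602e-19/(1.381e-23*696.6) = 2.231
Step 2: exp(-beta*E) = 0.1074
Step 3: <E> = 0.134*0.1074/(1+0.1074) = 0.01299 eV

0.01299


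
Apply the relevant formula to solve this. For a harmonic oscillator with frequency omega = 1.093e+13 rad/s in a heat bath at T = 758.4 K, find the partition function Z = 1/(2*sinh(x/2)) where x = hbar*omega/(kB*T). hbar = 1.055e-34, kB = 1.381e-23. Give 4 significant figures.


Step 1: Compute x = hbar*omega/(kB*T) = 1.055e-34*1.093e+13/(1.381e-23*758.4) = 0.1101
Step 2: x/2 = 0.05505
Step 3: sinh(x/2) = 0.05508
Step 4: Z = 1/(2*0.05508) = 9.078

9.078


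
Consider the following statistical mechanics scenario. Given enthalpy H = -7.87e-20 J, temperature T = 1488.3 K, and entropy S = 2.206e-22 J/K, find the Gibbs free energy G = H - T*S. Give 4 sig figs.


Step 1: T*S = 1488.3 * 2.206e-22 = 3.283e-19 J
Step 2: G = H - T*S = -7.87e-20 - 3.283e-19
Step 3: G = -4.07e-19 J

-4.07e-19


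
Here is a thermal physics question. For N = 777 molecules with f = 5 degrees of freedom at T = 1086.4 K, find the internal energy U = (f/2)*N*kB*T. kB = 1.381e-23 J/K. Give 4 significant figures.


Step 1: f/2 = 5/2 = 2.5
Step 2: N*kB*T = 777*1.381e-23*1086.4 = 1.166e-17
Step 3: U = 2.5 * 1.166e-17 = 2.914e-17 J

2.914e-17


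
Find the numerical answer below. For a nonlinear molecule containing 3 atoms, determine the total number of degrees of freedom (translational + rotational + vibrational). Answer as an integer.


Step 1: Translational DOF = 3
Step 2: Rotational DOF (nonlinear) = 3
Step 3: Vibrational DOF = 3*3 - 6 = 3
Step 4: Total = 3 + 3 + 3 = 9

9


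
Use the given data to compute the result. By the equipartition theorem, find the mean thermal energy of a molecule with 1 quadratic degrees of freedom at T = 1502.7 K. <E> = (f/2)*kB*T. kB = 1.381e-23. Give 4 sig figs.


Step 1: f/2 = 1/2 = 0.5
Step 2: kB*T = 1.381e-23 * 1502.7 = 2.075e-20
Step 3: <E> = 0.5 * 2.075e-20 = 1.038e-20 J

1.038e-20


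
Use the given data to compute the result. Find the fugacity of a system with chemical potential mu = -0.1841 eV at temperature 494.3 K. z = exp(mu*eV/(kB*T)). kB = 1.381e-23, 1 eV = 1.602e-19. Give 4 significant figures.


Step 1: Convert mu to Joules: -0.1841*1.602e-19 = -2.949e-20 J
Step 2: kB*T = 1.381e-23*494.3 = 6.826e-21 J
Step 3: mu/(kB*T) = -4.32
Step 4: z = exp(-4.32) = 0.01329

0.01329


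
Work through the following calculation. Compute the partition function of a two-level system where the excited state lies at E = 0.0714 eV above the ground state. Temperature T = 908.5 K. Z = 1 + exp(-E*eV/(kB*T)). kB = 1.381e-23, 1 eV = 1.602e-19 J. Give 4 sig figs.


Step 1: Compute beta*E = E*eV/(kB*T) = 0.0714*1.602e-19/(1.381e-23*908.5) = 0.9117
Step 2: exp(-beta*E) = exp(-0.9117) = 0.4018
Step 3: Z = 1 + 0.4018 = 1.402

1.402


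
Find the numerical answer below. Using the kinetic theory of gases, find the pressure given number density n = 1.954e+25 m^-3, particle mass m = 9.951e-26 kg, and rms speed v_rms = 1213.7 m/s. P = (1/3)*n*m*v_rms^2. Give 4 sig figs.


Step 1: v_rms^2 = 1213.7^2 = 1.473e+06
Step 2: n*m = 1.954e+25*9.951e-26 = 1.944
Step 3: P = (1/3)*1.944*1.473e+06 = 9.548e+05 Pa

9.548e+05


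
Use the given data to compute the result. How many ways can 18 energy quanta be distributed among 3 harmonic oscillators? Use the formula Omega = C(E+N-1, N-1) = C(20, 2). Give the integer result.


Step 1: Use binomial coefficient C(20, 2)
Step 2: Numerator = 20! / 18!
Step 3: Denominator = 2!
Step 4: Omega = 190

190


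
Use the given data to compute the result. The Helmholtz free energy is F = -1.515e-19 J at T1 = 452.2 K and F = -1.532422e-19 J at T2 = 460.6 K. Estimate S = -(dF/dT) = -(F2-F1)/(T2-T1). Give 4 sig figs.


Step 1: dF = F2 - F1 = -1.532422e-19 - (-1.515e-19) = -1.7422e-21 J
Step 2: dT = T2 - T1 = 460.6 - 452.2 = 8.4 K
Step 3: S = -dF/dT = -(-1.7422e-21)/8.4 = 2.074e-22 J/K

2.074e-22


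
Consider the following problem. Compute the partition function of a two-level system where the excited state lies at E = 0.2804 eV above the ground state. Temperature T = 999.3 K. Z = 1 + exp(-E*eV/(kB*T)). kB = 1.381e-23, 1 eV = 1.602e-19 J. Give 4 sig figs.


Step 1: Compute beta*E = E*eV/(kB*T) = 0.2804*1.602e-19/(1.381e-23*999.3) = 3.255
Step 2: exp(-beta*E) = exp(-3.255) = 0.03858
Step 3: Z = 1 + 0.03858 = 1.039

1.039


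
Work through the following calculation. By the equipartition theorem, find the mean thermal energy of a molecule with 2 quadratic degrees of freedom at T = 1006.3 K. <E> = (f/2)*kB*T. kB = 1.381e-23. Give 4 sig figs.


Step 1: f/2 = 2/2 = 1
Step 2: kB*T = 1.381e-23 * 1006.3 = 1.39e-20
Step 3: <E> = 1 * 1.39e-20 = 1.39e-20 J

1.39e-20


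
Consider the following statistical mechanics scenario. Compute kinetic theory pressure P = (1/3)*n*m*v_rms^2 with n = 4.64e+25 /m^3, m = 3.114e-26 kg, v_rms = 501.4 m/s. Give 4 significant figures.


Step 1: v_rms^2 = 501.4^2 = 2.514e+05
Step 2: n*m = 4.64e+25*3.114e-26 = 1.445
Step 3: P = (1/3)*1.445*2.514e+05 = 1.211e+05 Pa

1.211e+05


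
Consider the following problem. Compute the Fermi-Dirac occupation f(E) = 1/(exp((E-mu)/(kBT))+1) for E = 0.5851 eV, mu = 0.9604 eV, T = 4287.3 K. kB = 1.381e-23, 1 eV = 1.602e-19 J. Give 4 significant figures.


Step 1: (E - mu) = 0.5851 - 0.9604 = -0.3753 eV
Step 2: Convert: (E-mu)*eV = -6.012e-20 J
Step 3: x = (E-mu)*eV/(kB*T) = -1.015
Step 4: f = 1/(exp(-1.015)+1) = 0.7341

0.7341


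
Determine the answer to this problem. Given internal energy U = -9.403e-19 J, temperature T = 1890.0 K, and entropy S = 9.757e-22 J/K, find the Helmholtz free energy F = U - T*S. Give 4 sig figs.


Step 1: T*S = 1890.0 * 9.757e-22 = 1.844e-18 J
Step 2: F = U - T*S = -9.403e-19 - 1.844e-18
Step 3: F = -2.784e-18 J

-2.784e-18
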